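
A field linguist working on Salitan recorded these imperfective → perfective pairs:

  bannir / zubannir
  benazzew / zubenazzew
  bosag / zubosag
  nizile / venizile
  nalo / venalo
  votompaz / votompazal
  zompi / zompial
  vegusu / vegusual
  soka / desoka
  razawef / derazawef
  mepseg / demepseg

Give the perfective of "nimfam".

"nimfam" begins with n-. The stems beginning with n- (nizile → venizile, nalo → venalo) add the prefix ve-.
So nimfam → venimfam.

venimfam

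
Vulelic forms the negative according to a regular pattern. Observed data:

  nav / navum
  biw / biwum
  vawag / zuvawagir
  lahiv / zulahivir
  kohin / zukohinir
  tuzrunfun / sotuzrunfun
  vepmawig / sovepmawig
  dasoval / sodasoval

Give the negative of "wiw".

nav and lahiv both end in -v yet inflect differently (navum, zulahivir), so the final letter is not what conditions the rule; the number of vowels is.
"wiw" has 1 vowel. The stems with 1 vowel (nav → navum, biw → biwum) add -um.
The other patterns: stems with 2 vowels add zu- … -ir around the stem; stems with 3 vowels add the prefix so-.
So wiw → wiwum.

wiwum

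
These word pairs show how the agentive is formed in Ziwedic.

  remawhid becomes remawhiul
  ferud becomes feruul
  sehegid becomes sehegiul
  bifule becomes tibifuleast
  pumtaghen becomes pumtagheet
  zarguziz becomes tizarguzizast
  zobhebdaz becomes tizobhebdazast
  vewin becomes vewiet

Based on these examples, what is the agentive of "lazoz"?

remawhid and vewin both have last vowel 'i' yet inflect differently (remawhiul, vewiet), so the last vowel is not what conditions the rule; the final letter is.
"lazoz" ends in -z. The stems ending in -z (zobhebdaz → tizobhebdazast, zarguziz → tizarguzizast) add ti- … -ast around the stem.
So lazoz → tilazozast.

tilazozast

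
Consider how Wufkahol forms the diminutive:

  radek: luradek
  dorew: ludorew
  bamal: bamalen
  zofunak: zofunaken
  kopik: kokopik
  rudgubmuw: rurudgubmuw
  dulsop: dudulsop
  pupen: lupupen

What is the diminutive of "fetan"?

fetanen

"fetan" has last vowel 'a'. The stems whose last vowel is 'a' (zofunak → zofunaken, bamal → bamalen) add -en.
The other patterns: stems whose last vowel is 'e' add the prefix lu-; stems whose last vowel is 'i', 'o' or 'u' repeat the first consonant+vowel as a prefix.
So fetan → fetanen.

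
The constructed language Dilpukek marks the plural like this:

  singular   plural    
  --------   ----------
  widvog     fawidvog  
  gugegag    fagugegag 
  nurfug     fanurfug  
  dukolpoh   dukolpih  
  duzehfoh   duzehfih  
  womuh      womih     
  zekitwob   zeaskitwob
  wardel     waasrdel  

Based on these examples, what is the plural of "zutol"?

zuastol

"zutol" ends in -l. The one such stem in the data (wardel → waasrdel) inserts -as- after the first vowel (as does zekitwob), so the same rule applies.
So zutol → zuastol.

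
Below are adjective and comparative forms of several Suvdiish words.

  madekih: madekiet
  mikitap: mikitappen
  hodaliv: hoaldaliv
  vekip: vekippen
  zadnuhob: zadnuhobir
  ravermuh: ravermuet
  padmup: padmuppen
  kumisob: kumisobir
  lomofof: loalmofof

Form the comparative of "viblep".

madekih and vekip both have last vowel 'i' yet inflect differently (madekiet, vekippen), so the last vowel is not what conditions the rule; the final letter is.
"viblep" ends in -p. The stems ending in -p (mikitap → mikitappen, vekip → vekippen, padmup → padmuppen) double the final consonant and add -en.
So viblep → vibleppen.

vibleppen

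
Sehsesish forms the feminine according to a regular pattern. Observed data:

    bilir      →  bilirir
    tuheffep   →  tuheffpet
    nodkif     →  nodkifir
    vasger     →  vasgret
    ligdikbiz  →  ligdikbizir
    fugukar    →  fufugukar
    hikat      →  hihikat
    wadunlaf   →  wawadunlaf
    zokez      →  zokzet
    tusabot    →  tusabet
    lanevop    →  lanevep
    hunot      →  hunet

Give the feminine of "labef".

"labef" has last vowel 'e'. The stems whose last vowel is 'e' (zokez → zokzet, vasger → vasgret, tuheffep → tuheffpet) delete the last vowel and add -et.
The other patterns: stems whose last vowel is 'o' change the last vowel to 'e'; stems whose last vowel is 'i' add -ir; stems whose last vowel is 'a' repeat the first consonant+vowel as a prefix.
So labef → labfet.

labfet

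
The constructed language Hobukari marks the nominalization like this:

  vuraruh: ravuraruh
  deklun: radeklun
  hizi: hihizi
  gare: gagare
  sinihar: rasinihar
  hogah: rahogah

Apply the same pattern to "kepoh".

"kepoh" ends in a consonant. The stems ending in a consonant (sinihar → rasinihar, hogah → rahogah, deklun → radeklun) add the prefix ra-.
The other pattern: stems ending in a vowel repeat the first consonant+vowel as a prefix.
So kepoh → rakepoh.

rakepoh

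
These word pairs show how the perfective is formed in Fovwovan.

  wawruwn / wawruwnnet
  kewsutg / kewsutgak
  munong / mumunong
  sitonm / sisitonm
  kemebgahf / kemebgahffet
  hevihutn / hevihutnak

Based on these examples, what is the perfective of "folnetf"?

folnetfak

kewsutg and munong both end in -g yet inflect differently (kewsutgak, mumunong), so the final letter is not what conditions the rule; the second-to-last letter is.
"folnetf" has second-to-last letter 't'. The stems whose second-to-last letter is 't' (kewsutg → kewsutgak, hevihutn → hevihutnak) add -ak.
So folnetf → folnetfak.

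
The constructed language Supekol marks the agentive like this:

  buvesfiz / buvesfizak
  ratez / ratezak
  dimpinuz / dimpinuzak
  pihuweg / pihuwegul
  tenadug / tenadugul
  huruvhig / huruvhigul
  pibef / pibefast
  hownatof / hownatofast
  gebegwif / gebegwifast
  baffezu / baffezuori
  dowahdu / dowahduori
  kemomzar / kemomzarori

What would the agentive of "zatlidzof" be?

ratez and pihuweg both have last vowel 'e' yet inflect differently (ratezak, pihuwegul), so the last vowel is not what conditions the rule; the final letter is.
"zatlidzof" ends in -f. The stems ending in -f (pibef → pibefast, hownatof → hownatofast, gebegwif → gebegwifast) add -ast.
The other patterns: stems ending in -z add -ak; stems ending in -g add -ul; stems ending in -r or -u add -ori.
So zatlidzof → zatlidzofast.

zatlidzofast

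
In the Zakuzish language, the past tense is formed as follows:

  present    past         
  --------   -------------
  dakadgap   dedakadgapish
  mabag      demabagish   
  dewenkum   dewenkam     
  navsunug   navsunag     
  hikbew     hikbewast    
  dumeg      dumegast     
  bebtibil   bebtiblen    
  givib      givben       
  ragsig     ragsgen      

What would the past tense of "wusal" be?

"wusal" has last vowel 'a'. The stems whose last vowel is 'a' (dakadgap → dedakadgapish, mabag → demabagish) add de- … -ish around the stem.
The other patterns: stems whose last vowel is 'u' change the last vowel to 'a'; stems whose last vowel is 'e' add -ast; stems whose last vowel is 'i' delete the last vowel and add -en.
So wusal → dewusalish.

dewusalish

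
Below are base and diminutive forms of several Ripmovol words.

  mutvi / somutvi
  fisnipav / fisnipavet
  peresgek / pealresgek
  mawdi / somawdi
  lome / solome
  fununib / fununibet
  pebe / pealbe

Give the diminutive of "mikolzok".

"mikolzok" begins with m-. The stems beginning with m- (mutvi → somutvi, mawdi → somawdi) add the prefix so-.
The other patterns: stems beginning with p- insert -al- after the first vowel; stems beginning with f- add -et.
So mikolzok → somikolzok.

somikolzok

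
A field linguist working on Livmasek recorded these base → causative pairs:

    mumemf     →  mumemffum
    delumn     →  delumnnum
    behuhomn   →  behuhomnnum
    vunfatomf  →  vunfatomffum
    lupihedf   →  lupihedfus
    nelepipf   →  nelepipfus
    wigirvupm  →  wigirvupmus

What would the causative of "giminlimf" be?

mumemf and lupihedf both end in -f yet inflect differently (mumemffum, lupihedfus), so the final letter is not what conditions the rule; the second-to-last letter is.
"giminlimf" has second-to-last letter 'm'. The stems whose second-to-last letter is 'm' (mumemf → mumemffum, delumn → delumnnum, behuhomn → behuhomnnum) double the final consonant and add -um.
The other pattern: stems whose second-to-last letter is 'd' or 'p' add -us.
So giminlimf → giminlimffum.

giminlimffum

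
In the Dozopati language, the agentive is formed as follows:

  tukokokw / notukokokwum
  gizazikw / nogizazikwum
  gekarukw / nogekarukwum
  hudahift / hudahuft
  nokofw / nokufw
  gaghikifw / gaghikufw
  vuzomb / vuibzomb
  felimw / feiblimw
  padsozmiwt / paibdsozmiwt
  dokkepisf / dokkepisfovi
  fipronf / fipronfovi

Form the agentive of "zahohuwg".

"zahohuwg" has second-to-last letter 'w'. The one such stem in the data (padsozmiwt → paibdsozmiwt) inserts -ib- after the first vowel (as do vuzomb, felimw), so the same rule applies.
The other patterns: stems whose second-to-last letter is 'k' add no- … -um around the stem; stems whose second-to-last letter is 'f' change the last vowel to 'u'; stems whose second-to-last letter is 'n' or 's' add -ovi.
So zahohuwg → zaibhohuwg.

zaibhohuwg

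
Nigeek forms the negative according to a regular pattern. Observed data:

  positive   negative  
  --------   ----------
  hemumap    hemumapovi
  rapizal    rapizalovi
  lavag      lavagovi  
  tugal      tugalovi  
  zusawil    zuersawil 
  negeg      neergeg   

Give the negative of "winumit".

wiernumit

rapizal and zusawil both end in -l yet inflect differently (rapizalovi, zuersawil), so the final letter is not what conditions the rule; the last vowel is.
"winumit" has last vowel 'i'. The one such stem in the data (zusawil → zuersawil) inserts -er- after the first vowel (as does negeg), so the same rule applies.
So winumit → wiernumit.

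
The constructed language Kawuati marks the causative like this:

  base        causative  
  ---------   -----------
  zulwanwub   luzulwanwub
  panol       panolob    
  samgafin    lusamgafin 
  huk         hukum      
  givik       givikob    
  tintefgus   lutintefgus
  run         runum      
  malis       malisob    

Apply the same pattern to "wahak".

huk and givik both end in -k yet inflect differently (hukum, givikob), so the final letter is not what conditions the rule; the number of vowels is.
"wahak" has 2 vowels. The stems with 2 vowels (givik → givikob, malis → malisob, panol → panolob) add -ob.
So wahak → wahakob.

wahakob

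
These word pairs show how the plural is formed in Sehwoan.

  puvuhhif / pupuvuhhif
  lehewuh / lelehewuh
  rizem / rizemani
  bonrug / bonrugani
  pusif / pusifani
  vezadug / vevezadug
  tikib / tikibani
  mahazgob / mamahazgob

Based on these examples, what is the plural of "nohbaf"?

"nohbaf" has 2 vowels. The stems with 2 vowels (pusif → pusifani, bonrug → bonrugani, rizem → rizemani) add -ani.
So nohbaf → nohbafani.

nohbafani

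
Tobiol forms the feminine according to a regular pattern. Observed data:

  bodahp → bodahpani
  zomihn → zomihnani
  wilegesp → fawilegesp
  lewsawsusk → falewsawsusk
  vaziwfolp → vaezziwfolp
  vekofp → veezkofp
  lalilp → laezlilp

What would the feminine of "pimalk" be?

piezmalk

bodahp and wilegesp both end in -p yet inflect differently (bodahpani, fawilegesp), so the final letter is not what conditions the rule; the second-to-last letter is.
"pimalk" has second-to-last letter 'l'. The stems whose second-to-last letter is 'l' (vaziwfolp → vaezziwfolp, lalilp → laezlilp) insert -ez- after the first vowel.
The other patterns: stems whose second-to-last letter is 'h' add -ani; stems whose second-to-last letter is 's' add the prefix fa-.
So pimalk → piezmalk.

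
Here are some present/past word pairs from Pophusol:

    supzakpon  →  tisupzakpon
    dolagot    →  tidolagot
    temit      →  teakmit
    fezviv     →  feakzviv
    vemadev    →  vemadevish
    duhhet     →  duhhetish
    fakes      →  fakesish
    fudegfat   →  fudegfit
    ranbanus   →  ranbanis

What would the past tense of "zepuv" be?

zepiv

dolagot and temit both end in -t yet inflect differently (tidolagot, teakmit), so the final letter is not what conditions the rule; the last vowel is.
"zepuv" has last vowel 'u'. The one such stem in the data (ranbanus → ranbanis) changes the last vowel to 'i' (as does fudegfat), so the same rule applies.
So zepuv → zepiv.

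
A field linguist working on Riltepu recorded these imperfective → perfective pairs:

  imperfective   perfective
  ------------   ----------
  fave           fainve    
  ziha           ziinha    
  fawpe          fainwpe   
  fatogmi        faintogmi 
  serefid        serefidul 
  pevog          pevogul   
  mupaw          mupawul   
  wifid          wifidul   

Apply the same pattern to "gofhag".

fatogmi and serefid both have last vowel 'i' yet inflect differently (faintogmi, serefidul), so the last vowel is not what conditions the rule; whether the stem ends in a vowel or a consonant is.
"gofhag" ends in a consonant. The stems ending in a consonant (serefid → serefidul, pevog → pevogul, mupaw → mupawul) add -ul.
The other pattern: stems ending in a vowel insert -in- after the first vowel.
So gofhag → gofhagul.

gofhagul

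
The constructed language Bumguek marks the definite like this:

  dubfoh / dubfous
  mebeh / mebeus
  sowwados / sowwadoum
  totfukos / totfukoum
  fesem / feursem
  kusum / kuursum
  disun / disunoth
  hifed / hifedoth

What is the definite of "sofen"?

dubfoh and sowwados both have last vowel 'o' yet inflect differently (dubfous, sowwadoum), so the last vowel is not what conditions the rule; the final letter is.
"sofen" ends in -n. The one such stem in the data (disun → disunoth) adds -oth, so the same rule applies.
So sofen → sofenoth.

sofenoth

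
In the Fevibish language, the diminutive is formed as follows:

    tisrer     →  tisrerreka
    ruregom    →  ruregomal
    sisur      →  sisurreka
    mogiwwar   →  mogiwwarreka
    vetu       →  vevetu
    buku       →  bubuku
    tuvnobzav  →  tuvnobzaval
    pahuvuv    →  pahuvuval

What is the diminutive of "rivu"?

ririvu

"rivu" ends in -u. The stems ending in -u (buku → bubuku, vetu → vevetu) repeat the first consonant+vowel as a prefix.
The other patterns: stems ending in -m or -v add -al; stems ending in -r double the final consonant and add -eka.
So rivu → ririvu.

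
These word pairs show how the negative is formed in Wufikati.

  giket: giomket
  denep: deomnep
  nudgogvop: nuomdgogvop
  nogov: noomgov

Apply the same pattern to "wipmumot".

wiompmumot

Every pair shown (giket → giomket, denep → deomnep, nudgogvop → nuomdgogvop, …) follows the same rule: insert -om- after the first vowel.
So wipmumot → wiompmumot.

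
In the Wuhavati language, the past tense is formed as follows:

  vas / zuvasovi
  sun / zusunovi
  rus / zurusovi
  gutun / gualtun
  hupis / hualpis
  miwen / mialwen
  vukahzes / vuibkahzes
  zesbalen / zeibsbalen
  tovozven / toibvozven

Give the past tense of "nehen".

sun and gutun both end in -n yet inflect differently (zusunovi, gualtun), so the final letter is not what conditions the rule; the number of vowels is.
"nehen" has 2 vowels. The stems with 2 vowels (gutun → gualtun, hupis → hualpis, miwen → mialwen) insert -al- after the first vowel.
So nehen → nealhen.

nealhen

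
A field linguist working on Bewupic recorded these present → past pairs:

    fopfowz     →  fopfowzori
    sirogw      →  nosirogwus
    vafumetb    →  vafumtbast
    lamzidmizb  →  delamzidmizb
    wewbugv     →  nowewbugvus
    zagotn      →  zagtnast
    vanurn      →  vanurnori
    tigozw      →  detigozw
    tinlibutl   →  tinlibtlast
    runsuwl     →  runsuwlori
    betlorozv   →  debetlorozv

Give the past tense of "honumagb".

lamzidmizb and vafumetb both end in -b yet inflect differently (delamzidmizb, vafumtbast), so the final letter is not what conditions the rule; the second-to-last letter is.
"honumagb" has second-to-last letter 'g'. The stems whose second-to-last letter is 'g' (sirogw → nosirogwus, wewbugv → nowewbugvus) add no- … -us around the stem.
The other patterns: stems whose second-to-last letter is 'z' add the prefix de-; stems whose second-to-last letter is 't' delete the last vowel and add -ast; stems whose second-to-last letter is 'r' or 'w' add -ori.
So honumagb → nohonumagbus.

nohonumagbus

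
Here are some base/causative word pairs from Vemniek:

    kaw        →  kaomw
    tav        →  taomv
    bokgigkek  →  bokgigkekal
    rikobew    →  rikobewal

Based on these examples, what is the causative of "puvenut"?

puvenutal

"puvenut" has 3 vowels. The stems with 3 vowels (rikobew → rikobewal, bokgigkek → bokgigkekal) add -al.
The other pattern: stems with 1 vowel insert -om- after the first vowel.
So puvenut → puvenutal.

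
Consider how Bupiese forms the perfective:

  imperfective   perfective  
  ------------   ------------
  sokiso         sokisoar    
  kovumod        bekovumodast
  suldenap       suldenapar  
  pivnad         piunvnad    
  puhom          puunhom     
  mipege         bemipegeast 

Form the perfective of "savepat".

pivnad and kovumod both end in -d yet inflect differently (piunvnad, bekovumodast), so the final letter is not what conditions the rule; the first letter is.
"savepat" begins with s-. The stems beginning with s- (sokiso → sokisoar, suldenap → suldenapar) add -ar.
So savepat → savepatar.

savepatar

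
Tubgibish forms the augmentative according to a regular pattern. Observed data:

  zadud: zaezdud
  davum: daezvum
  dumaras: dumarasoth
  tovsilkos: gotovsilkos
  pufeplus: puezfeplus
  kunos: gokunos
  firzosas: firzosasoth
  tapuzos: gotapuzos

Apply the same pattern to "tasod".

pufeplus and kunos both end in -s yet inflect differently (puezfeplus, gokunos), so the final letter is not what conditions the rule; the last vowel is.
"tasod" has last vowel 'o'. The stems whose last vowel is 'o' (kunos → gokunos, tapuzos → gotapuzos, tovsilkos → gotovsilkos) add the prefix go-.
The other patterns: stems whose last vowel is 'u' insert -ez- after the first vowel; stems whose last vowel is 'a' add -oth.
So tasod → gotasod.

gotasod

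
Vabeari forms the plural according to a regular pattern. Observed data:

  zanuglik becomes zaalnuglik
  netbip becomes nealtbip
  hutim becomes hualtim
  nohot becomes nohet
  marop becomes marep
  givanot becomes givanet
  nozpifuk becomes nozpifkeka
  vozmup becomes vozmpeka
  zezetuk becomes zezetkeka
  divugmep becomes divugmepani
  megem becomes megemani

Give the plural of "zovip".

netbip and marop both end in -p yet inflect differently (nealtbip, marep), so the final letter is not what conditions the rule; the last vowel is.
"zovip" has last vowel 'i'. The stems whose last vowel is 'i' (zanuglik → zaalnuglik, netbip → nealtbip, hutim → hualtim) insert -al- after the first vowel.
So zovip → zoalvip.

zoalvip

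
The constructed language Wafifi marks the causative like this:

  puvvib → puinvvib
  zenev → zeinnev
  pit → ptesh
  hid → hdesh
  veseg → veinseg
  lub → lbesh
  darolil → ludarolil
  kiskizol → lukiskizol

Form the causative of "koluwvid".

lub and puvvib both end in -b yet inflect differently (lbesh, puinvvib), so the final letter is not what conditions the rule; the number of vowels is.
"koluwvid" has 3 vowels. The stems with 3 vowels (kiskizol → lukiskizol, darolil → ludarolil) add the prefix lu-.
So koluwvid → lukoluwvid.

lukoluwvid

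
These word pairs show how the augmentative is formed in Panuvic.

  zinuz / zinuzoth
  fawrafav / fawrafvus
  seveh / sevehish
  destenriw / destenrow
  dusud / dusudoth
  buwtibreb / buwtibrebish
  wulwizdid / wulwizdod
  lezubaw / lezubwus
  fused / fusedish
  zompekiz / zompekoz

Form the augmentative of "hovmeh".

fused and wulwizdid both end in -d yet inflect differently (fusedish, wulwizdod), so the final letter is not what conditions the rule; the last vowel is.
"hovmeh" has last vowel 'e'. The stems whose last vowel is 'e' (seveh → sevehish, fused → fusedish, buwtibreb → buwtibrebish) add -ish.
The other patterns: stems whose last vowel is 'i' change the last vowel to 'o'; stems whose last vowel is 'u' add -oth; stems whose last vowel is 'a' delete the last vowel and add -us.
So hovmeh → hovmehish.

hovmehish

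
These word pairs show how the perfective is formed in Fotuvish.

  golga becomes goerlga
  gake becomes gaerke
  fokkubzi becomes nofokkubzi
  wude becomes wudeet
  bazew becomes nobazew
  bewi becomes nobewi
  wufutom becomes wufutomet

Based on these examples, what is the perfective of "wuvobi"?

wuvobiet

gake and wude both end in -e yet inflect differently (gaerke, wudeet), so the final letter is not what conditions the rule; the first letter is.
"wuvobi" begins with w-. The stems beginning with w- (wufutom → wufutomet, wude → wudeet) add -et.
So wuvobi → wuvobiet.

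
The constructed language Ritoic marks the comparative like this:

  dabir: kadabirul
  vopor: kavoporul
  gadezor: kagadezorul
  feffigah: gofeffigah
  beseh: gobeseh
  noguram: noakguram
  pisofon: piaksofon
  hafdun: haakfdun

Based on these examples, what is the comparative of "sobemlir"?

kasobemlirul

"sobemlir" ends in -r. The stems ending in -r (dabir → kadabirul, vopor → kavoporul, gadezor → kagadezorul) add ka- … -ul around the stem.
So sobemlir → kasobemlirul.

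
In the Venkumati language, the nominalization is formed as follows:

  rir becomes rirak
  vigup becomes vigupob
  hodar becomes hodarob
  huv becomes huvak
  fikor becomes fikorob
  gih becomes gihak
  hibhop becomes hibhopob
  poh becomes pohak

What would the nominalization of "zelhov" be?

"zelhov" has 2 vowels. The stems with 2 vowels (hibhop → hibhopob, vigup → vigupob, hodar → hodarob) add -ob.
So zelhov → zelhovob.

zelhovob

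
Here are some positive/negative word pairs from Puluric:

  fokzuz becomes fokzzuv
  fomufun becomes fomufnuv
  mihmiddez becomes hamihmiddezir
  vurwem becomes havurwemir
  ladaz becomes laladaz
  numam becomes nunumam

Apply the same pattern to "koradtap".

kokoradtap

"koradtap" has last vowel 'a'. The stems whose last vowel is 'a' (numam → nunumam, ladaz → laladaz) repeat the first consonant+vowel as a prefix.
The other patterns: stems whose last vowel is 'u' delete the last vowel and add -uv; stems whose last vowel is 'e' add ha- … -ir around the stem.
So koradtap → kokoradtap.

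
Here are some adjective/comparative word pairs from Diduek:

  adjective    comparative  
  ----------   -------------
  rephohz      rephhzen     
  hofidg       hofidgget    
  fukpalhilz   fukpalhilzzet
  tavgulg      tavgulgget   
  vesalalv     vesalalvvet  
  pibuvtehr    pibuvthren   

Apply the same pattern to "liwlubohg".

"liwlubohg" has second-to-last letter 'h'. The stems whose second-to-last letter is 'h' (pibuvtehr → pibuvthren, rephohz → rephhzen) delete the last vowel and add -en.
The other pattern: stems whose second-to-last letter is 'd' or 'l' double the final consonant and add -et.
So liwlubohg → liwlubhgen.

liwlubhgen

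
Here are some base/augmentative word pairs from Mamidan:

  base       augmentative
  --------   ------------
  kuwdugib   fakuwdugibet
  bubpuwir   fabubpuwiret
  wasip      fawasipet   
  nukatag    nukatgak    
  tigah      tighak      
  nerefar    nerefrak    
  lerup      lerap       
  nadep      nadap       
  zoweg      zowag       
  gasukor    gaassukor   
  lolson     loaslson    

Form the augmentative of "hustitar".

bubpuwir and nerefar both end in -r yet inflect differently (fabubpuwiret, nerefrak), so the final letter is not what conditions the rule; the last vowel is.
"hustitar" has last vowel 'a'. The stems whose last vowel is 'a' (nukatag → nukatgak, tigah → tighak, nerefar → nerefrak) delete the last vowel and add -ak.
The other patterns: stems whose last vowel is 'i' add fa- … -et around the stem; stems whose last vowel is 'e' or 'u' change the last vowel to 'a'; stems whose last vowel is 'o' insert -as- after the first vowel.
So hustitar → hustitrak.

hustitrak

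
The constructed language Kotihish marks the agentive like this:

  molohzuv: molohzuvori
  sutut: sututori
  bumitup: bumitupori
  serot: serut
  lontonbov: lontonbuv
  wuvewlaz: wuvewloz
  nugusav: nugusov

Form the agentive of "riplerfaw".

"riplerfaw" has last vowel 'a'. The stems whose last vowel is 'a' (wuvewlaz → wuvewloz, nugusav → nugusov) change the last vowel to 'o'.
So riplerfaw → riplerfow.

riplerfow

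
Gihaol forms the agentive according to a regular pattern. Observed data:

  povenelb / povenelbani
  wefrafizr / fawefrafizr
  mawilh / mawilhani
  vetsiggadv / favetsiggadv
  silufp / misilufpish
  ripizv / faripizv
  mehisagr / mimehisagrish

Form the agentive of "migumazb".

wefrafizr and mehisagr both end in -r yet inflect differently (fawefrafizr, mimehisagrish), so the final letter is not what conditions the rule; the second-to-last letter is.
"migumazb" has second-to-last letter 'z'. The stems whose second-to-last letter is 'z' (ripizv → faripizv, wefrafizr → fawefrafizr) add the prefix fa-.
The other patterns: stems whose second-to-last letter is 'l' add -ani; stems whose second-to-last letter is 'f' or 'g' add mi- … -ish around the stem.
So migumazb → famigumazb.

famigumazb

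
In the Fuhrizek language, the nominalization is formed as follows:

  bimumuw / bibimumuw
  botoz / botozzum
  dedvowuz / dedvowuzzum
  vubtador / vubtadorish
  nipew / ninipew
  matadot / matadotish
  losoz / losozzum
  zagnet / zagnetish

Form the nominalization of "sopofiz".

botoz and vubtador both have last vowel 'o' yet inflect differently (botozzum, vubtadorish), so the last vowel is not what conditions the rule; the final letter is.
"sopofiz" ends in -z. The stems ending in -z (dedvowuz → dedvowuzzum, botoz → botozzum, losoz → losozzum) double the final consonant and add -um.
So sopofiz → sopofizzum.

sopofizzum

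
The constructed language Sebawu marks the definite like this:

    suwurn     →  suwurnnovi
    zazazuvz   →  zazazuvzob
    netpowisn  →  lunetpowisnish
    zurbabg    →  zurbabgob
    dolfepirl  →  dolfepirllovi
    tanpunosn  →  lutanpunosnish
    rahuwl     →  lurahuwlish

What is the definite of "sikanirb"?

sikanirbbovi

"sikanirb" has second-to-last letter 'r'. The stems whose second-to-last letter is 'r' (dolfepirl → dolfepirllovi, suwurn → suwurnnovi) double the final consonant and add -ovi.
So sikanirb → sikanirbbovi.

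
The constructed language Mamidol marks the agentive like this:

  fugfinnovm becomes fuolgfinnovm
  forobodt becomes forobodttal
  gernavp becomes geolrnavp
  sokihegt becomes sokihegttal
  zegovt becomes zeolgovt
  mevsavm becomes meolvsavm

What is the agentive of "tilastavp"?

tiollastavp

zegovt and sokihegt both end in -t yet inflect differently (zeolgovt, sokihegttal), so the final letter is not what conditions the rule; the second-to-last letter is.
"tilastavp" has second-to-last letter 'v'. The stems whose second-to-last letter is 'v' (gernavp → geolrnavp, zegovt → zeolgovt, mevsavm → meolvsavm) insert -ol- after the first vowel.
The other pattern: stems whose second-to-last letter is 'd' or 'g' double the final consonant and add -al.
So tilastavp → tiollastavp.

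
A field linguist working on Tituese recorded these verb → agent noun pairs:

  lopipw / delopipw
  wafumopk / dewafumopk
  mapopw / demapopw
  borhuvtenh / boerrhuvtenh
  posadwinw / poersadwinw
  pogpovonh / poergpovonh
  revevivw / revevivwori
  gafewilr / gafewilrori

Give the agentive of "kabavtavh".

lopipw and posadwinw both end in -w yet inflect differently (delopipw, poersadwinw), so the final letter is not what conditions the rule; the second-to-last letter is.
"kabavtavh" has second-to-last letter 'v'. The one such stem in the data (revevivw → revevivwori) adds -ori, so the same rule applies.
The other patterns: stems whose second-to-last letter is 'p' add the prefix de-; stems whose second-to-last letter is 'n' insert -er- after the first vowel.
So kabavtavh → kabavtavhori.

kabavtavhori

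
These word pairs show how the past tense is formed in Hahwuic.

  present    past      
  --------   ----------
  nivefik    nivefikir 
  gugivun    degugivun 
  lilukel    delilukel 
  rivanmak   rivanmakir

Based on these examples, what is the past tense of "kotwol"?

dekotwol

nivefik and gugivun both have 3 vowels yet inflect differently (nivefikir, degugivun), so the number of vowels is not what conditions the rule; the final letter is.
"kotwol" ends in -l. The one such stem in the data (lilukel → delilukel) adds the prefix de-, so the same rule applies.
So kotwol → dekotwol.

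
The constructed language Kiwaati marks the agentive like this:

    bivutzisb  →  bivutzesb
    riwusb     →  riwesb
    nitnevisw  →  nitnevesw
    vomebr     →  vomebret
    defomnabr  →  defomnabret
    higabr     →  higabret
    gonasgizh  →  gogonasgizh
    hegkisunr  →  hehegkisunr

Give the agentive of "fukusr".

fukesr

vomebr and hegkisunr both end in -r yet inflect differently (vomebret, hehegkisunr), so the final letter is not what conditions the rule; the second-to-last letter is.
"fukusr" has second-to-last letter 's'. The stems whose second-to-last letter is 's' (bivutzisb → bivutzesb, riwusb → riwesb, nitnevisw → nitnevesw) change the last vowel to 'e'.
The other patterns: stems whose second-to-last letter is 'b' add -et; stems whose second-to-last letter is 'n' or 'z' repeat the first consonant+vowel as a prefix.
So fukusr → fukesr.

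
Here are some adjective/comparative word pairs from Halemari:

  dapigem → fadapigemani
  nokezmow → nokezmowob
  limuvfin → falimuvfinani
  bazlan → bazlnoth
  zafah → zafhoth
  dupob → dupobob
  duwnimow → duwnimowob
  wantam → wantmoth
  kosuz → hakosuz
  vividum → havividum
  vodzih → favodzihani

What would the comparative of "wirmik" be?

vividum and dapigem both end in -m yet inflect differently (havividum, fadapigemani), so the final letter is not what conditions the rule; the last vowel is.
"wirmik" has last vowel 'i'. The stems whose last vowel is 'i' (limuvfin → falimuvfinani, vodzih → favodzihani) add fa- … -ani around the stem.
The other patterns: stems whose last vowel is 'u' add the prefix ha-; stems whose last vowel is 'o' add -ob; stems whose last vowel is 'a' delete the last vowel and add -oth.
So wirmik → fawirmikani.

fawirmikani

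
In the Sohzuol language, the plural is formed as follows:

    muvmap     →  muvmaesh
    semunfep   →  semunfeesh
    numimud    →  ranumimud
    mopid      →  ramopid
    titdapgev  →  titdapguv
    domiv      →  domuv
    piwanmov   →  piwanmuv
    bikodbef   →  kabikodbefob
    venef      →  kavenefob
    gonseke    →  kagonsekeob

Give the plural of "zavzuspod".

semunfep and titdapgev both have last vowel 'e' yet inflect differently (semunfeesh, titdapguv), so the last vowel is not what conditions the rule; the final letter is.
"zavzuspod" ends in -d. The stems ending in -d (numimud → ranumimud, mopid → ramopid) add the prefix ra-.
The other patterns: stems ending in -p drop the final letter and add -esh; stems ending in -v change the last vowel to 'u'; stems ending in -e or -f add ka- … -ob around the stem.
So zavzuspod → razavzuspod.

razavzuspod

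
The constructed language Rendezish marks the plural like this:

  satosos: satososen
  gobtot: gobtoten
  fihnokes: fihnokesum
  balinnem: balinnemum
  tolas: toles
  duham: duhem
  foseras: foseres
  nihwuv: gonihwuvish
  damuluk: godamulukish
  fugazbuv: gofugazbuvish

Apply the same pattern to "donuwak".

donuwek

satosos and fihnokes both end in -s yet inflect differently (satososen, fihnokesum), so the final letter is not what conditions the rule; the last vowel is.
"donuwak" has last vowel 'a'. The stems whose last vowel is 'a' (tolas → toles, duham → duhem, foseras → foseres) change the last vowel to 'e'.
So donuwak → donuwek.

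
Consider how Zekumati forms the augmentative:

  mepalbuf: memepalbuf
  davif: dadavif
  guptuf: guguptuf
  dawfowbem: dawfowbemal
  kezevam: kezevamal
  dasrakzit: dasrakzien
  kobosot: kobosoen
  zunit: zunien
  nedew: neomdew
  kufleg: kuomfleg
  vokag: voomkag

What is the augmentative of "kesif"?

davif and dasrakzit both have last vowel 'i' yet inflect differently (dadavif, dasrakzien), so the last vowel is not what conditions the rule; the final letter is.
"kesif" ends in -f. The stems ending in -f (mepalbuf → memepalbuf, davif → dadavif, guptuf → guguptuf) repeat the first consonant+vowel as a prefix.
So kesif → kekesif.

kekesif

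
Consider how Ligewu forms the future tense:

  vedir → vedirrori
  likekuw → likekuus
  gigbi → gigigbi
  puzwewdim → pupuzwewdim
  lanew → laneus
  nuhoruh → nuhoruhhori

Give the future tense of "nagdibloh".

nagdiblohhori

"nagdibloh" ends in -h. The one such stem in the data (nuhoruh → nuhoruhhori) doubles the final consonant and adds -ori (as does vedir), so the same rule applies.
The other patterns: stems ending in -w drop the final letter and add -us; stems ending in -i or -m repeat the first consonant+vowel as a prefix.
So nagdibloh → nagdiblohhori.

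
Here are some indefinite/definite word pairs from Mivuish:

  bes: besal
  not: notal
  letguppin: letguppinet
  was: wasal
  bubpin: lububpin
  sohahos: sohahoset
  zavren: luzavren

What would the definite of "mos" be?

bubpin and letguppin both end in -n yet inflect differently (lububpin, letguppinet), so the final letter is not what conditions the rule; the number of vowels is.
"mos" has 1 vowel. The stems with 1 vowel (was → wasal, not → notal, bes → besal) add -al.
The other patterns: stems with 2 vowels add the prefix lu-; stems with 3 vowels add -et.
So mos → mosal.

mosal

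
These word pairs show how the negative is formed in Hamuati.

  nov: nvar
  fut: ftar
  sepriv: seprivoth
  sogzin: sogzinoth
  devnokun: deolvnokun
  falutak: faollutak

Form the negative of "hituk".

"hituk" has 2 vowels. The stems with 2 vowels (sepriv → seprivoth, sogzin → sogzinoth) add -oth.
The other patterns: stems with 1 vowel delete the last vowel and add -ar; stems with 3 vowels insert -ol- after the first vowel.
So hituk → hitukoth.

hitukoth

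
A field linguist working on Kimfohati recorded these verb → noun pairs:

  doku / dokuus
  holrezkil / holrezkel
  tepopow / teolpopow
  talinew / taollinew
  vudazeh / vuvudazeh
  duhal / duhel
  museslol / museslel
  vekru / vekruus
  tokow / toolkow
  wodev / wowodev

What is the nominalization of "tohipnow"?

toolhipnow

"tohipnow" ends in -w. The stems ending in -w (tepopow → teolpopow, tokow → toolkow, talinew → taollinew) insert -ol- after the first vowel.
The other patterns: stems ending in -l change the last vowel to 'e'; stems ending in -u add -us; stems ending in -h or -v repeat the first consonant+vowel as a prefix.
So tohipnow → toolhipnow.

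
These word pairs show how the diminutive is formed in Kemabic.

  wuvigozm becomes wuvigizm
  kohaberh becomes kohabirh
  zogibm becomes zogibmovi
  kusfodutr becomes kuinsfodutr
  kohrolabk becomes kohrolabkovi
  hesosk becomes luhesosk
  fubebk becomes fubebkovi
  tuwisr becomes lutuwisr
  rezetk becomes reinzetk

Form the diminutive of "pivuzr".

pivizr

"pivuzr" has second-to-last letter 'z'. The one such stem in the data (wuvigozm → wuvigizm) changes the last vowel to 'i' (as does kohaberh), so the same rule applies.
So pivuzr → pivizr.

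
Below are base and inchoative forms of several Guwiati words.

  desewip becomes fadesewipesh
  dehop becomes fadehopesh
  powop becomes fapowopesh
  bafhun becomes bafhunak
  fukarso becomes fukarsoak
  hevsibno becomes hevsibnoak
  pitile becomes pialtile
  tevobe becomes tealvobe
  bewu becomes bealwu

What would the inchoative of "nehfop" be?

dehop and fukarso both have last vowel 'o' yet inflect differently (fadehopesh, fukarsoak), so the last vowel is not what conditions the rule; the final letter is.
"nehfop" ends in -p. The stems ending in -p (desewip → fadesewipesh, dehop → fadehopesh, powop → fapowopesh) add fa- … -esh around the stem.
The other patterns: stems ending in -n or -o add -ak; stems ending in -e or -u insert -al- after the first vowel.
So nehfop → fanehfopesh.

fanehfopesh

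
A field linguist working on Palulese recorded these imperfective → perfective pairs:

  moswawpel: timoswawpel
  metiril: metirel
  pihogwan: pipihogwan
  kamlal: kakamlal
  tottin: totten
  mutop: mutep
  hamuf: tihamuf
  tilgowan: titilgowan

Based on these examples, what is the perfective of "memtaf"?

kamlal and metiril both end in -l yet inflect differently (kakamlal, metirel), so the final letter is not what conditions the rule; the last vowel is.
"memtaf" has last vowel 'a'. The stems whose last vowel is 'a' (kamlal → kakamlal, tilgowan → titilgowan, pihogwan → pipihogwan) repeat the first consonant+vowel as a prefix.
So memtaf → mememtaf.

mememtaf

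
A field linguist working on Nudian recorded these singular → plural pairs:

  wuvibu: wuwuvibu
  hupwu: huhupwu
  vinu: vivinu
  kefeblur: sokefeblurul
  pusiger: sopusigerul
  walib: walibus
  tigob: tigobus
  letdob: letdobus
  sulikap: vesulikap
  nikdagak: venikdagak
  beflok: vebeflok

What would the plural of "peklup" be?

vepeklup

wuvibu and kefeblur both have last vowel 'u' yet inflect differently (wuwuvibu, sokefeblurul), so the last vowel is not what conditions the rule; the final letter is.
"peklup" ends in -p. The one such stem in the data (sulikap → vesulikap) adds the prefix ve-, so the same rule applies.
The other patterns: stems ending in -u repeat the first consonant+vowel as a prefix; stems ending in -r add so- … -ul around the stem; stems ending in -b add -us.
So peklup → vepeklup.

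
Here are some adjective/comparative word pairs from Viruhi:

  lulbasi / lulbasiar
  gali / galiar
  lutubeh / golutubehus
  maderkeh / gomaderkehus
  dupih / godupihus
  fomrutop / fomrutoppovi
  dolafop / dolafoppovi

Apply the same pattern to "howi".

lulbasi and dupih both have last vowel 'i' yet inflect differently (lulbasiar, godupihus), so the last vowel is not what conditions the rule; the final letter is.
"howi" ends in -i. The stems ending in -i (lulbasi → lulbasiar, gali → galiar) add -ar.
The other patterns: stems ending in -h add go- … -us around the stem; stems ending in -p double the final consonant and add -ovi.
So howi → howiar.

howiar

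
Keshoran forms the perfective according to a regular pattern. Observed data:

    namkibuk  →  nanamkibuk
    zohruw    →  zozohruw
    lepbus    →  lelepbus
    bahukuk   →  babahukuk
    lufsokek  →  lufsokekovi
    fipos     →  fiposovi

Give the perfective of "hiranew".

hiranewovi

"hiranew" has last vowel 'e'. The one such stem in the data (lufsokek → lufsokekovi) adds -ovi, so the same rule applies.
So hiranew → hiranewovi.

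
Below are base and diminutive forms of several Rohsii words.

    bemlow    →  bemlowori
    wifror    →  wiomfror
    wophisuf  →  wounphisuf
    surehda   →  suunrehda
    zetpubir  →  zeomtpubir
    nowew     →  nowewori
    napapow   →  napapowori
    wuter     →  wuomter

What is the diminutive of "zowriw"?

napapow and wifror both have last vowel 'o' yet inflect differently (napapowori, wiomfror), so the last vowel is not what conditions the rule; the final letter is.
"zowriw" ends in -w. The stems ending in -w (napapow → napapowori, nowew → nowewori, bemlow → bemlowori) add -ori.
So zowriw → zowriwori.

zowriwori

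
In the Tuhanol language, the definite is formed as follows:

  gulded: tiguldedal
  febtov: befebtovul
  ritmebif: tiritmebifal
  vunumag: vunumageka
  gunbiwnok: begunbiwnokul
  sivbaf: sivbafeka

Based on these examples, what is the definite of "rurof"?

"rurof" has last vowel 'o'. The stems whose last vowel is 'o' (febtov → befebtovul, gunbiwnok → begunbiwnokul) add be- … -ul around the stem.
The other patterns: stems whose last vowel is 'a' add -eka; stems whose last vowel is 'e' or 'i' add ti- … -al around the stem.
So rurof → beruroful.

beruroful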